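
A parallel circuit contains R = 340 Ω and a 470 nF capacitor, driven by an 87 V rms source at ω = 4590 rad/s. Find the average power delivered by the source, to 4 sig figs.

22.26 W

X_C = 1/(ωC) = 463.5 Ω
Parallel: admittances add. Y = 1/R + jωC
Y = (0.002941 + j0.002157) S
|Y| = 0.003648 S → |Z| = 1/|Y| = 274.2 Ω, ∠Z = −∠Y = -36.26°
I = V/|Z| = 317.3 mA
P = VI cos φ = 87 × 0.3173 × cos(-36.26°) = 22.26 W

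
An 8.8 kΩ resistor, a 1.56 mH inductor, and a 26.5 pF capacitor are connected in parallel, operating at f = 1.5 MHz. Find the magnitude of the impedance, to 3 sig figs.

ω = 2πf = 9.425e+06 rad/s
X_L = ωL = 14700 Ω
X_C = 1/(ωC) = 4000 Ω
Parallel: admittances add. Y = 1/R + 1/(jωL) + jωC
Y = (0.000114 + j0.000182) S
|Y| = 0.000214 S → |Z| = 1/|Y| = 4670 Ω, ∠Z = −∠Y = -58.0°

4670 Ω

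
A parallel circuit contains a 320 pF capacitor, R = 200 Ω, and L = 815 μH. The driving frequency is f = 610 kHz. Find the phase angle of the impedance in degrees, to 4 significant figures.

-10.27°

ω = 2πf = 3.833e+06 rad/s
X_L = ωL = 3124 Ω
X_C = 1/(ωC) = 815.3 Ω
Parallel: admittances add. Y = 1/R + 1/(jωL) + jωC
Y = (0.005000 + j0.0009063) S
|Y| = 0.005081 S → |Z| = 1/|Y| = 196.8 Ω, ∠Z = −∠Y = -10.27°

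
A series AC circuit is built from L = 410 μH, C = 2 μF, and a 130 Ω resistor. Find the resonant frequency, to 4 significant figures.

ω₀ = 1/√(LC) = 1/√(0.00041 × 2e-06) = 34920 rad/s
f₀ = ω₀/(2π) = 5.558 kHz

5.558 kHz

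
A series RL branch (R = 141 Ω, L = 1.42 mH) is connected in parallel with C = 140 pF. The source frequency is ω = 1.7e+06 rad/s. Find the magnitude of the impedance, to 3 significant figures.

X_L = ωL = 2410 Ω
X_C = 1/(ωC) = 4200 Ω
Branch 1 (R+jX_L): Z₁ = 141 + j2410 Ω, |Z₁| = 2420 Ω
Branch 2 (−jX_C): Z₂ = −j4200 Ω
Parallel: Z = Z₁Z₂/(Z₁+Z₂), |Z| = 5670 Ω, ∠Z = 82.1°

5670 Ω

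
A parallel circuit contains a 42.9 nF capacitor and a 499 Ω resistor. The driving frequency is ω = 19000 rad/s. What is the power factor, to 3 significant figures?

X_C = 1/(ωC) = 1230 Ω
Parallel: admittances add. Y = 1/R + jωC
Y = (0.00200 + j0.000815) S
|Y| = 0.00216 S → |Z| = 1/|Y| = 462 Ω, ∠Z = −∠Y = -22.1°
cos φ = cos(-22.1°) = 0.926

0.926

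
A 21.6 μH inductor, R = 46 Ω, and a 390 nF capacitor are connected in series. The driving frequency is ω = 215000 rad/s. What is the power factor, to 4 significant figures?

X_L = ωL = 4.644 Ω
X_C = 1/(ωC) = 11.93 Ω
Net reactance X = X_L − X_C = -7.282 Ω
Z = 46.00 − j7.282 Ω
|Z| = √(46.00² + 7.282²) = 46.57 Ω
∠Z = arctan(-7.282/46.00) = -8.996°
cos φ = cos(-8.996°) = 0.9877

0.9877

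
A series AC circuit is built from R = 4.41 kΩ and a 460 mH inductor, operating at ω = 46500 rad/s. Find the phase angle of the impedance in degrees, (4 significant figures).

X_L = ωL = 21390 Ω
Z = 4410 + j21390 Ω
|Z| = √(4410² + 21390²) = 21840 Ω
∠Z = arctan(21390/4410) = 78.35°

78.35°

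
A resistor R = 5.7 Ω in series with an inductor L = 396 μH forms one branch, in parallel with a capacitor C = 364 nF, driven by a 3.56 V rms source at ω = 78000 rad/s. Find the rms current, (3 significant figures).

23.0 mA

X_L = ωL = 30.9 Ω
X_C = 1/(ωC) = 35.2 Ω
Branch 1 (R+jX_L): Z₁ = 5.70 + j30.9 Ω, |Z₁| = 31.4 Ω
Branch 2 (−jX_C): Z₂ = −j35.2 Ω
Parallel: Z = Z₁Z₂/(Z₁+Z₂), |Z| = 155 Ω, ∠Z = 26.8°
I = V/|Z| = 3.56/155 = 23.0 mA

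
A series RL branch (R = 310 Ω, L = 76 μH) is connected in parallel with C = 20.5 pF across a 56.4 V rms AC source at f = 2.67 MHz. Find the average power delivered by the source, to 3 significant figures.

ω = 2πf = 1.678e+07 rad/s
X_L = ωL = 1270 Ω
X_C = 1/(ωC) = 2910 Ω
Branch 1 (R+jX_L): Z₁ = 310 + j1270 Ω, |Z₁| = 1310 Ω
Branch 2 (−jX_C): Z₂ = −j2910 Ω
Parallel: Z = Z₁Z₂/(Z₁+Z₂), |Z| = 2300 Ω, ∠Z = 65.6°
I = V/|Z| = 24.6 mA
P = VI cos φ = 56.4 × 0.0246 × cos(65.6°) = 573 mW

573 mW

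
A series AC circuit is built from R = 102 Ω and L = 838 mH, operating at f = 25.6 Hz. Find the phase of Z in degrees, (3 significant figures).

ω = 2πf = 160.8 rad/s
X_L = ωL = 135 Ω
Z = 102 + j135 Ω
|Z| = √(102² + 135²) = 169 Ω
∠Z = arctan(135/102) = 52.9°

52.9°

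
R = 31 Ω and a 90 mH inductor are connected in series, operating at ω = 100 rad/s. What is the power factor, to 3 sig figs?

X_L = ωL = 9.00 Ω
Z = 31.0 + j9.00 Ω
|Z| = √(31.0² + 9.00²) = 32.3 Ω
∠Z = arctan(9.00/31.0) = 16.2°
cos φ = cos(16.2°) = 0.960

0.960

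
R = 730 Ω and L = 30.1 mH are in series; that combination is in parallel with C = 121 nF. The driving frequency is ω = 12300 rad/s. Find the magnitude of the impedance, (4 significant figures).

X_L = ωL = 370.2 Ω
X_C = 1/(ωC) = 671.9 Ω
Branch 1 (R+jX_L): Z₁ = 730.0 + j370.2 Ω, |Z₁| = 818.5 Ω
Branch 2 (−jX_C): Z₂ = −j671.9 Ω
Parallel: Z = Z₁Z₂/(Z₁+Z₂), |Z| = 696.3 Ω, ∠Z = -40.65°

696.3 Ω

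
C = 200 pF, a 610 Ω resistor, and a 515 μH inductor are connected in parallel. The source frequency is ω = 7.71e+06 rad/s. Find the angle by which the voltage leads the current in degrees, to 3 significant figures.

X_L = ωL = 3970 Ω
X_C = 1/(ωC) = 649 Ω
Parallel: admittances add. Y = 1/R + 1/(jωL) + jωC
Y = (0.00164 + j0.00129) S
|Y| = 0.00209 S → |Z| = 1/|Y| = 479 Ω, ∠Z = −∠Y = -38.2°

-38.2°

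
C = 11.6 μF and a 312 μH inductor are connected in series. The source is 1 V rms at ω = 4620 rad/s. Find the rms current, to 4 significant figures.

X_L = ωL = 1.441 Ω
X_C = 1/(ωC) = 18.66 Ω
Net reactance X = X_L − X_C = -17.22 Ω
Z = − j17.22 Ω
|Z| = √(0² + 17.22²) = 17.22 Ω
I = V/|Z| = 1/17.22 = 58.08 mA

58.08 mA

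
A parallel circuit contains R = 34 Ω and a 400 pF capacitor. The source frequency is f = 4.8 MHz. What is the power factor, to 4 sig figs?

0.9252

ω = 2πf = 3.016e+07 rad/s
X_C = 1/(ωC) = 82.89 Ω
Parallel: admittances add. Y = 1/R + jωC
Y = (0.02941 + j0.01206) S
|Y| = 0.03179 S → |Z| = 1/|Y| = 31.46 Ω, ∠Z = −∠Y = -22.30°
cos φ = cos(-22.30°) = 0.9252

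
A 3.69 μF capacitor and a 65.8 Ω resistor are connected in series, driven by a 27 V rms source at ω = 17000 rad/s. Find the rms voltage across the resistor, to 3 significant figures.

X_C = 1/(ωC) = 15.9 Ω
Z = 65.8 − j15.9 Ω
|Z| = √(65.8² + 15.9²) = 67.7 Ω
I = V/|Z| = 399 mA
V_R = I·|Z_R| = 0.399 × 65.8 = 26.2 V

26.2 V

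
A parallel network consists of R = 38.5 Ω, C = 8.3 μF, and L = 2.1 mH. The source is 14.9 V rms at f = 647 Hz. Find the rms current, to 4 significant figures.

1.301 A

ω = 2πf = 4065 rad/s
X_L = ωL = 8.537 Ω
X_C = 1/(ωC) = 29.64 Ω
Parallel: admittances add. Y = 1/R + 1/(jωL) + jωC
Y = (0.02597 − j0.08340) S
|Y| = 0.08735 S → |Z| = 1/|Y| = 11.45 Ω, ∠Z = −∠Y = 72.70°
I = V/|Z| = 14.9/11.45 = 1.301 A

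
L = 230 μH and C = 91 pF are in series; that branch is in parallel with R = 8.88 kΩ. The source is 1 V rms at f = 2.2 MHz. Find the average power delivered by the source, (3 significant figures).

ω = 2πf = 1.382e+07 rad/s
X_L = ωL = 3180 Ω
X_C = 1/(ωC) = 795 Ω
Branch 1: Z₁ = R = 8880 Ω
Branch 2 (series LC): Z₂ = j(X_L − X_C) = j2380 Ω
Parallel: Z = Z₁Z₂/(Z₁+Z₂), |Z| = 2300 Ω, ∠Z = 75.0°
I = V/|Z| = 434 μA
P = VI cos φ = 1 × 0.000434 × cos(75.0°) = 113 μW

113 μW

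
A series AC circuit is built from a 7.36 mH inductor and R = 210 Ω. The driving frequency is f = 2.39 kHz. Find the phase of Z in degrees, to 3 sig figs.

27.8°

ω = 2πf = 15020 rad/s
X_L = ωL = 111 Ω
Z = 210 + j111 Ω
|Z| = √(210² + 111²) = 237 Ω
∠Z = arctan(111/210) = 27.8°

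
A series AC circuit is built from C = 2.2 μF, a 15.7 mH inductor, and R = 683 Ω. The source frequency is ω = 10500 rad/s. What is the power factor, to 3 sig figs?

0.985

X_L = ωL = 165 Ω
X_C = 1/(ωC) = 43.3 Ω
Net reactance X = X_L − X_C = 122 Ω
Z = 683 + j122 Ω
|Z| = √(683² + 122²) = 694 Ω
∠Z = arctan(122/683) = 10.1°
cos φ = cos(10.1°) = 0.985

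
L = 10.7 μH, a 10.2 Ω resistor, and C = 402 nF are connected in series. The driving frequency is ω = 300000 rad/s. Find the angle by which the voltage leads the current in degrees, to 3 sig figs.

-26.5°

X_L = ωL = 3.21 Ω
X_C = 1/(ωC) = 8.29 Ω
Net reactance X = X_L − X_C = -5.08 Ω
Z = 10.2 − j5.08 Ω
|Z| = √(10.2² + 5.08²) = 11.4 Ω
∠Z = arctan(-5.08/10.2) = -26.5°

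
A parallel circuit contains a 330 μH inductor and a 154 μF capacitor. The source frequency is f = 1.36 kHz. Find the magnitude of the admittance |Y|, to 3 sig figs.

ω = 2πf = 8545 rad/s
X_L = ωL = 2.82 Ω
X_C = 1/(ωC) = 0.760 Ω
Parallel: admittances add. Y = 1/(jωL) + jωC
Y = (0 + j0.961) S
|Y| = 0.961 S → |Z| = 1/|Y| = 1.04 Ω, ∠Z = −∠Y = -90.0°

961 mS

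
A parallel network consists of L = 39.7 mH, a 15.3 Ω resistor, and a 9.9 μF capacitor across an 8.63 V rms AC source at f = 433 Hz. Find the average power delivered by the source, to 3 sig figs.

ω = 2πf = 2721 rad/s
X_L = ωL = 108 Ω
X_C = 1/(ωC) = 37.1 Ω
Parallel: admittances add. Y = 1/R + 1/(jωL) + jωC
Y = (0.0654 + j0.0177) S
|Y| = 0.0677 S → |Z| = 1/|Y| = 14.8 Ω, ∠Z = −∠Y = -15.1°
I = V/|Z| = 584 mA
P = VI cos φ = 8.63 × 0.584 × cos(-15.1°) = 4.87 W

4.87 W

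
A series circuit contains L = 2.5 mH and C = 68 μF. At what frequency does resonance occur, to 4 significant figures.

386.0 Hz

ω₀ = 1/√(LC) = 1/√(0.0025 × 6.8e-05) = 2425 rad/s
f₀ = ω₀/(2π) = 386.0 Hz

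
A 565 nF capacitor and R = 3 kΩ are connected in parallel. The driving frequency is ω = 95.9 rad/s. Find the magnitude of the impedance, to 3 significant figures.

2960 Ω

X_C = 1/(ωC) = 18500 Ω
Parallel: admittances add. Y = 1/R + jωC
Y = (0.000333 + j5.42e-05) S
|Y| = 0.000338 S → |Z| = 1/|Y| = 2960 Ω, ∠Z = −∠Y = -9.23°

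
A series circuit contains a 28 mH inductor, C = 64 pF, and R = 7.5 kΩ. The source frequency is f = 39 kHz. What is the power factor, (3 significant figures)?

ω = 2πf = 245000 rad/s
X_L = ωL = 6860 Ω
X_C = 1/(ωC) = 63800 Ω
Net reactance X = X_L − X_C = -56900 Ω
Z = 7500 − j56900 Ω
|Z| = √(7500² + 56900²) = 57400 Ω
∠Z = arctan(-56900/7500) = -82.5°
cos φ = cos(-82.5°) = 0.131

0.131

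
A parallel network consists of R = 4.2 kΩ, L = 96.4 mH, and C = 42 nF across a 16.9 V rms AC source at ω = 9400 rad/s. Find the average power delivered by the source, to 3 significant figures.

X_L = ωL = 906 Ω
X_C = 1/(ωC) = 2530 Ω
Parallel: admittances add. Y = 1/R + 1/(jωL) + jωC
Y = (0.000238 − j0.000709) S
|Y| = 0.000748 S → |Z| = 1/|Y| = 1340 Ω, ∠Z = −∠Y = 71.4°
I = V/|Z| = 12.6 mA
P = VI cos φ = 16.9 × 0.0126 × cos(71.4°) = 68.0 mW

68.0 mW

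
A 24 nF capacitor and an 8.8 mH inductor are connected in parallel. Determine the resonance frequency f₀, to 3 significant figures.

11.0 kHz

ω₀ = 1/√(LC) = 1/√(0.0088 × 2.4e-08) = 68810 rad/s
f₀ = ω₀/(2π) = 11.0 kHz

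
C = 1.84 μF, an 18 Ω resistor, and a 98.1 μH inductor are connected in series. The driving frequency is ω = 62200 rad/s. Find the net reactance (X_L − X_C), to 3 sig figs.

X_L = ωL = 6.10 Ω
X_C = 1/(ωC) = 8.74 Ω
X = 6.10 − 8.74 = -2.64 Ω

-2.64 Ω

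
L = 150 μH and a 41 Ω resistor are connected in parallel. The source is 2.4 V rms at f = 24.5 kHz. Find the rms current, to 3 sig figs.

119 mA

ω = 2πf = 153900 rad/s
X_L = ωL = 23.1 Ω
Parallel: admittances add. Y = 1/R + 1/(jωL)
Y = (0.0244 − j0.0433) S
|Y| = 0.0497 S → |Z| = 1/|Y| = 20.1 Ω, ∠Z = −∠Y = 60.6°
I = V/|Z| = 2.4/20.1 = 119 mA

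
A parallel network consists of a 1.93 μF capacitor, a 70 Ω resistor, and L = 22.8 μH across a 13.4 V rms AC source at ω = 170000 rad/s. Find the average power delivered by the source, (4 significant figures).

2.565 W

X_L = ωL = 3.876 Ω
X_C = 1/(ωC) = 3.048 Ω
Parallel: admittances add. Y = 1/R + 1/(jωL) + jωC
Y = (0.01429 + j0.07010) S
|Y| = 0.07154 S → |Z| = 1/|Y| = 13.98 Ω, ∠Z = −∠Y = -78.48°
I = V/|Z| = 958.7 mA
P = VI cos φ = 13.4 × 0.9587 × cos(-78.48°) = 2.565 W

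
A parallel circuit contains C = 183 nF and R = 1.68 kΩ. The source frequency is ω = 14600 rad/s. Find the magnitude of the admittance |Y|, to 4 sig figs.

X_C = 1/(ωC) = 374.3 Ω
Parallel: admittances add. Y = 1/R + jωC
Y = (0.0005952 + j0.002672) S
|Y| = 0.002737 S → |Z| = 1/|Y| = 365.3 Ω, ∠Z = −∠Y = -77.44°

2.737 mS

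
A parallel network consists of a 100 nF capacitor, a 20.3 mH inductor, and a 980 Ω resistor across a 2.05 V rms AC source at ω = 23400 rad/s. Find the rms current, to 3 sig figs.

X_L = ωL = 475 Ω
X_C = 1/(ωC) = 427 Ω
Parallel: admittances add. Y = 1/R + 1/(jωL) + jωC
Y = (0.00102 + j0.000235) S
|Y| = 0.00105 S → |Z| = 1/|Y| = 955 Ω, ∠Z = −∠Y = -13.0°
I = V/|Z| = 2.05/955 = 2.15 mA

2.15 mA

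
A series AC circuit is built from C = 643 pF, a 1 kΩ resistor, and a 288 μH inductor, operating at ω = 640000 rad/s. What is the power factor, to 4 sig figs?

0.4068

X_L = ωL = 184.3 Ω
X_C = 1/(ωC) = 2430 Ω
Net reactance X = X_L − X_C = -2246 Ω
Z = 1000 − j2246 Ω
|Z| = √(1000² + 2246²) = 2458 Ω
∠Z = arctan(-2246/1000) = -66.00°
cos φ = cos(-66.00°) = 0.4068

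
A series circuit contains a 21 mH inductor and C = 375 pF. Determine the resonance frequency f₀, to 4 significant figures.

56.71 kHz

ω₀ = 1/√(LC) = 1/√(0.021 × 3.75e-10) = 356300 rad/s
f₀ = ω₀/(2π) = 56.71 kHz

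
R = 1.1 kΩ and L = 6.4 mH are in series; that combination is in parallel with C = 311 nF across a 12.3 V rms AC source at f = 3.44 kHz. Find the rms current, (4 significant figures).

ω = 2πf = 21610 rad/s
X_L = ωL = 138.3 Ω
X_C = 1/(ωC) = 148.8 Ω
Branch 1 (R+jX_L): Z₁ = 1100 + j138.3 Ω, |Z₁| = 1109 Ω
Branch 2 (−jX_C): Z₂ = −j148.8 Ω
Parallel: Z = Z₁Z₂/(Z₁+Z₂), |Z| = 149.9 Ω, ∠Z = -82.29°
I = V/|Z| = 12.3/149.9 = 82.04 mA

82.04 mA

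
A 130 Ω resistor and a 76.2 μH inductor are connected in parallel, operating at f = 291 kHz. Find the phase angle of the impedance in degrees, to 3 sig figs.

ω = 2πf = 1.828e+06 rad/s
X_L = ωL = 139 Ω
Parallel: admittances add. Y = 1/R + 1/(jωL)
Y = (0.00769 − j0.00718) S
|Y| = 0.0105 S → |Z| = 1/|Y| = 95.0 Ω, ∠Z = −∠Y = 43.0°

43.0°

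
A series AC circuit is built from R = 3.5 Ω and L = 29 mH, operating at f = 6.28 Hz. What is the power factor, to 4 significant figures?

ω = 2πf = 39.46 rad/s
X_L = ωL = 1.144 Ω
Z = 3.500 + j1.144 Ω
|Z| = √(3.500² + 1.144²) = 3.682 Ω
∠Z = arctan(1.144/3.500) = 18.10°
cos φ = cos(18.10°) = 0.9505

0.9505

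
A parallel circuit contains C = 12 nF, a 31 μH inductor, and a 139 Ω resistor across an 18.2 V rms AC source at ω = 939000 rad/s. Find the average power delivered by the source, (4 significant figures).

2.383 W

X_L = ωL = 29.11 Ω
X_C = 1/(ωC) = 88.75 Ω
Parallel: admittances add. Y = 1/R + 1/(jωL) + jωC
Y = (0.007194 − j0.02309) S
|Y| = 0.02418 S → |Z| = 1/|Y| = 41.36 Ω, ∠Z = −∠Y = 72.69°
I = V/|Z| = 440.1 mA
P = VI cos φ = 18.2 × 0.4401 × cos(72.69°) = 2.383 W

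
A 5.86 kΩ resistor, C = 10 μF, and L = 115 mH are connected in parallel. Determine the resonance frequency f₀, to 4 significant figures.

148.4 Hz

ω₀ = 1/√(LC) = 1/√(0.115 × 1e-05) = 932.5 rad/s
f₀ = ω₀/(2π) = 148.4 Hz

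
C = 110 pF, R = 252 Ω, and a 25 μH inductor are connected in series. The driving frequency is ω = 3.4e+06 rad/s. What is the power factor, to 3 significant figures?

X_L = ωL = 85.0 Ω
X_C = 1/(ωC) = 2670 Ω
Net reactance X = X_L − X_C = -2590 Ω
Z = 252 − j2590 Ω
|Z| = √(252² + 2590²) = 2600 Ω
∠Z = arctan(-2590/252) = -84.4°
cos φ = cos(-84.4°) = 0.0969

0.0969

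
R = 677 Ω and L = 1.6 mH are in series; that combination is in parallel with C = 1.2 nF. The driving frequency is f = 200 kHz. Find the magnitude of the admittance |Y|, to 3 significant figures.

1.07 mS

ω = 2πf = 1.257e+06 rad/s
X_L = ωL = 2010 Ω
X_C = 1/(ωC) = 663 Ω
Branch 1 (R+jX_L): Z₁ = 677 + j2010 Ω, |Z₁| = 2120 Ω
Branch 2 (−jX_C): Z₂ = −j663 Ω
Parallel: Z = Z₁Z₂/(Z₁+Z₂), |Z| = 933 Ω, ∠Z = -81.9°
|Y| = 1/|Z| = 1.07 mS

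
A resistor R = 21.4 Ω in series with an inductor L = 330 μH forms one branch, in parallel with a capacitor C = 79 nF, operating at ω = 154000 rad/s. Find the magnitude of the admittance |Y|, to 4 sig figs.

8.379 mS

X_L = ωL = 50.82 Ω
X_C = 1/(ωC) = 82.20 Ω
Branch 1 (R+jX_L): Z₁ = 21.40 + j50.82 Ω, |Z₁| = 55.14 Ω
Branch 2 (−jX_C): Z₂ = −j82.20 Ω
Parallel: Z = Z₁Z₂/(Z₁+Z₂), |Z| = 119.3 Ω, ∠Z = 32.87°
|Y| = 1/|Z| = 8.379 mS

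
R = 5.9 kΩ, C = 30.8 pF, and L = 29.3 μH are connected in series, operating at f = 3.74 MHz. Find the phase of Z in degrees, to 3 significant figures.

ω = 2πf = 2.35e+07 rad/s
X_L = ωL = 689 Ω
X_C = 1/(ωC) = 1380 Ω
Net reactance X = X_L − X_C = -693 Ω
Z = 5900 − j693 Ω
|Z| = √(5900² + 693²) = 5940 Ω
∠Z = arctan(-693/5900) = -6.70°

-6.70°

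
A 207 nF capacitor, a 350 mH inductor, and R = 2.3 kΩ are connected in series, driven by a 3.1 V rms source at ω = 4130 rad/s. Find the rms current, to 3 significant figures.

1.34 mA

X_L = ωL = 1450 Ω
X_C = 1/(ωC) = 1170 Ω
Net reactance X = X_L − X_C = 276 Ω
Z = 2300 + j276 Ω
|Z| = √(2300² + 276²) = 2320 Ω
I = V/|Z| = 3.1/2320 = 1.34 mA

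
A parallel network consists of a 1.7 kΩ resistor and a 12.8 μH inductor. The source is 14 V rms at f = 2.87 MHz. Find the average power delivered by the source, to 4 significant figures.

ω = 2πf = 1.803e+07 rad/s
X_L = ωL = 230.8 Ω
Parallel: admittances add. Y = 1/R + 1/(jωL)
Y = (0.0005882 − j0.004332) S
|Y| = 0.004372 S → |Z| = 1/|Y| = 228.7 Ω, ∠Z = −∠Y = 82.27°
I = V/|Z| = 61.21 mA
P = VI cos φ = 14 × 0.06121 × cos(82.27°) = 115.3 mW

115.3 mW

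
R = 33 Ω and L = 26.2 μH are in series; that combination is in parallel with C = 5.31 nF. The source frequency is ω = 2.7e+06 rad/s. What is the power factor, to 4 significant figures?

X_L = ωL = 70.74 Ω
X_C = 1/(ωC) = 69.75 Ω
Branch 1 (R+jX_L): Z₁ = 33.00 + j70.74 Ω, |Z₁| = 78.06 Ω
Branch 2 (−jX_C): Z₂ = −j69.75 Ω
Parallel: Z = Z₁Z₂/(Z₁+Z₂), |Z| = 164.9 Ω, ∠Z = -26.73°
cos φ = cos(-26.73°) = 0.8932

0.8932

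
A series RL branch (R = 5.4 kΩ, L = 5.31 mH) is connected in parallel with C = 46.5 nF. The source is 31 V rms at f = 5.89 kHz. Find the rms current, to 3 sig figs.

ω = 2πf = 37010 rad/s
X_L = ωL = 197 Ω
X_C = 1/(ωC) = 581 Ω
Branch 1 (R+jX_L): Z₁ = 5400 + j197 Ω, |Z₁| = 5400 Ω
Branch 2 (−jX_C): Z₂ = −j581 Ω
Parallel: Z = Z₁Z₂/(Z₁+Z₂), |Z| = 580 Ω, ∠Z = -83.8°
I = V/|Z| = 31/580 = 53.4 mA

53.4 mA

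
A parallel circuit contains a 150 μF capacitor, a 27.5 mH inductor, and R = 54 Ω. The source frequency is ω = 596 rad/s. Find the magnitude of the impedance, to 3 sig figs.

29.5 Ω

X_L = ωL = 16.4 Ω
X_C = 1/(ωC) = 11.2 Ω
Parallel: admittances add. Y = 1/R + 1/(jωL) + jωC
Y = (0.0185 + j0.0284) S
|Y| = 0.0339 S → |Z| = 1/|Y| = 29.5 Ω, ∠Z = −∠Y = -56.9°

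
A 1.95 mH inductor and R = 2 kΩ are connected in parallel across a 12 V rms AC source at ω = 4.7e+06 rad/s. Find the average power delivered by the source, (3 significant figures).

72.0 mW

X_L = ωL = 9160 Ω
Parallel: admittances add. Y = 1/R + 1/(jωL)
Y = (0.000500 − j0.000109) S
|Y| = 0.000512 S → |Z| = 1/|Y| = 1950 Ω, ∠Z = −∠Y = 12.3°
I = V/|Z| = 6.14 mA
P = VI cos φ = 12 × 0.00614 × cos(12.3°) = 72.0 mW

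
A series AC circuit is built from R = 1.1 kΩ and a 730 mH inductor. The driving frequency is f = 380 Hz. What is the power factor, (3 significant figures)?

ω = 2πf = 2388 rad/s
X_L = ωL = 1740 Ω
Z = 1100 + j1740 Ω
|Z| = √(1100² + 1740²) = 2060 Ω
∠Z = arctan(1740/1100) = 57.7°
cos φ = cos(57.7°) = 0.534

0.534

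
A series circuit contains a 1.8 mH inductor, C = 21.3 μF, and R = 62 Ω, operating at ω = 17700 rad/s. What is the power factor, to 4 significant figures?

0.9046

X_L = ωL = 31.86 Ω
X_C = 1/(ωC) = 2.652 Ω
Net reactance X = X_L − X_C = 29.21 Ω
Z = 62.00 + j29.21 Ω
|Z| = √(62.00² + 29.21²) = 68.54 Ω
∠Z = arctan(29.21/62.00) = 25.22°
cos φ = cos(25.22°) = 0.9046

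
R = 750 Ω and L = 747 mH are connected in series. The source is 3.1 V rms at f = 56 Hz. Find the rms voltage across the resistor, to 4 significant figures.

ω = 2πf = 351.9 rad/s
X_L = ωL = 262.8 Ω
Z = 750.0 + j262.8 Ω
|Z| = √(750.0² + 262.8²) = 794.7 Ω
I = V/|Z| = 3.901 mA
V_R = I·|Z_R| = 0.003901 × 750.0 = 2.926 V

2.926 V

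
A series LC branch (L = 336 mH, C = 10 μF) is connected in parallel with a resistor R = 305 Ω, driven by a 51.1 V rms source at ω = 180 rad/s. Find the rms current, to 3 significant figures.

197 mA

X_L = ωL = 60.5 Ω
X_C = 1/(ωC) = 556 Ω
Branch 1: Z₁ = R = 305 Ω
Branch 2 (series LC): Z₂ = j(X_L − X_C) = −j495 Ω
Parallel: Z = Z₁Z₂/(Z₁+Z₂), |Z| = 260 Ω, ∠Z = -31.6°
I = V/|Z| = 51.1/260 = 197 mA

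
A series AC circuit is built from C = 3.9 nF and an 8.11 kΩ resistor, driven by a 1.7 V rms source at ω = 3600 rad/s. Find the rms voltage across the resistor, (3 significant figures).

X_C = 1/(ωC) = 71200 Ω
Z = 8110 − j71200 Ω
|Z| = √(8110² + 71200²) = 71700 Ω
I = V/|Z| = 23.7 μA
V_R = I·|Z_R| = 2.37e-05 × 8110 = 0.192 V

0.192 V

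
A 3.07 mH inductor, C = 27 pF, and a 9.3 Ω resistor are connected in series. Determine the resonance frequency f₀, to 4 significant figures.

ω₀ = 1/√(LC) = 1/√(0.00307 × 2.7e-11) = 3.473e+06 rad/s
f₀ = ω₀/(2π) = 552.8 kHz

552.8 kHz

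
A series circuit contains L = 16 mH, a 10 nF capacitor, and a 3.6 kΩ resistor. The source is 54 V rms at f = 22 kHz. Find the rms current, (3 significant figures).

13.9 mA

ω = 2πf = 138200 rad/s
X_L = ωL = 2210 Ω
X_C = 1/(ωC) = 723 Ω
Net reactance X = X_L − X_C = 1490 Ω
Z = 3600 + j1490 Ω
|Z| = √(3600² + 1490²) = 3900 Ω
I = V/|Z| = 54/3900 = 13.9 mA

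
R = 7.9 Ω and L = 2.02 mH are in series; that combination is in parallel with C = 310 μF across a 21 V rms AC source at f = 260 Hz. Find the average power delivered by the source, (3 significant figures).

ω = 2πf = 1634 rad/s
X_L = ωL = 3.30 Ω
X_C = 1/(ωC) = 1.97 Ω
Branch 1 (R+jX_L): Z₁ = 7.90 + j3.30 Ω, |Z₁| = 8.56 Ω
Branch 2 (−jX_C): Z₂ = −j1.97 Ω
Parallel: Z = Z₁Z₂/(Z₁+Z₂), |Z| = 2.11 Ω, ∠Z = -76.9°
I = V/|Z| = 9.95 A
P = VI cos φ = 21 × 9.95 × cos(-76.9°) = 47.5 W

47.5 W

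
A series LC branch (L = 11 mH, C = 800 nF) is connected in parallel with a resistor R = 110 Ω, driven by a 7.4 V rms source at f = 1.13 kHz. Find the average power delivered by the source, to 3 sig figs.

ω = 2πf = 7100 rad/s
X_L = ωL = 78.1 Ω
X_C = 1/(ωC) = 176 Ω
Branch 1: Z₁ = R = 110 Ω
Branch 2 (series LC): Z₂ = j(X_L − X_C) = −j98.0 Ω
Parallel: Z = Z₁Z₂/(Z₁+Z₂), |Z| = 73.2 Ω, ∠Z = -48.3°
I = V/|Z| = 101 mA
P = VI cos φ = 7.4 × 0.101 × cos(-48.3°) = 498 mW

498 mW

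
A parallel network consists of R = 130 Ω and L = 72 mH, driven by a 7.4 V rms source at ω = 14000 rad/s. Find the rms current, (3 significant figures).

57.4 mA

X_L = ωL = 1010 Ω
Parallel: admittances add. Y = 1/R + 1/(jωL)
Y = (0.00769 − j0.000992) S
|Y| = 0.00776 S → |Z| = 1/|Y| = 129 Ω, ∠Z = −∠Y = 7.35°
I = V/|Z| = 7.4/129 = 57.4 mA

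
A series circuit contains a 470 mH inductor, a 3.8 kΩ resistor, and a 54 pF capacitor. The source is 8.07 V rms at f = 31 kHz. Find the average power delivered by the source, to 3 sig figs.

9.20 mW

ω = 2πf = 194800 rad/s
X_L = ωL = 91500 Ω
X_C = 1/(ωC) = 95100 Ω
Net reactance X = X_L − X_C = -3530 Ω
Z = 3800 − j3530 Ω
|Z| = √(3800² + 3530²) = 5190 Ω
∠Z = arctan(-3530/3800) = -42.9°
I = V/|Z| = 1.56 mA
P = VI cos φ = 8.07 × 0.00156 × cos(-42.9°) = 9.20 mW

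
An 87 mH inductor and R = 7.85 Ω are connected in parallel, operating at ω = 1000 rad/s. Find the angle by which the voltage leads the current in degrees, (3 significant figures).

X_L = ωL = 87.0 Ω
Parallel: admittances add. Y = 1/R + 1/(jωL)
Y = (0.127 − j0.0115) S
|Y| = 0.128 S → |Z| = 1/|Y| = 7.82 Ω, ∠Z = −∠Y = 5.16°

5.16°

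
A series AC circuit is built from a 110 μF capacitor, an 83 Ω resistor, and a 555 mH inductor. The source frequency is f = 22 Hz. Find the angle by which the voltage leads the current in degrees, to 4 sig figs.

7.516°

ω = 2πf = 138.2 rad/s
X_L = ωL = 76.72 Ω
X_C = 1/(ωC) = 65.77 Ω
Net reactance X = X_L − X_C = 10.95 Ω
Z = 83.00 + j10.95 Ω
|Z| = √(83.00² + 10.95²) = 83.72 Ω
∠Z = arctan(10.95/83.00) = 7.516°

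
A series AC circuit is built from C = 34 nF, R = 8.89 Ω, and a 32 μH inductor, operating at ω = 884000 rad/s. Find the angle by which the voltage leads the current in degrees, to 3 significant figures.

-29.3°

X_L = ωL = 28.3 Ω
X_C = 1/(ωC) = 33.3 Ω
Net reactance X = X_L − X_C = -4.98 Ω
Z = 8.89 − j4.98 Ω
|Z| = √(8.89² + 4.98²) = 10.2 Ω
∠Z = arctan(-4.98/8.89) = -29.3°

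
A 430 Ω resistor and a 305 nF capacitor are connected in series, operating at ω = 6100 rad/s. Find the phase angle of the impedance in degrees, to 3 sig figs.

X_C = 1/(ωC) = 537 Ω
Z = 430 − j537 Ω
|Z| = √(430² + 537²) = 688 Ω
∠Z = arctan(-537/430) = -51.3°

-51.3°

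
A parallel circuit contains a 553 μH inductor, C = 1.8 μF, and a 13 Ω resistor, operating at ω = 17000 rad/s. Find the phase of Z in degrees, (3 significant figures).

X_L = ωL = 9.40 Ω
X_C = 1/(ωC) = 32.7 Ω
Parallel: admittances add. Y = 1/R + 1/(jωL) + jωC
Y = (0.0769 − j0.0758) S
|Y| = 0.108 S → |Z| = 1/|Y| = 9.26 Ω, ∠Z = −∠Y = 44.6°

44.6°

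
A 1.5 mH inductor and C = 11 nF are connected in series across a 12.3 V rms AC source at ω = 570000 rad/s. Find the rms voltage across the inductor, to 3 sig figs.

15.1 V

X_L = ωL = 855 Ω
X_C = 1/(ωC) = 159 Ω
Net reactance X = X_L − X_C = 696 Ω
Z = j696 Ω
|Z| = √(0² + 696²) = 696 Ω
I = V/|Z| = 17.7 mA
V_L = I·|Z_L| = 0.0177 × 855 = 15.1 V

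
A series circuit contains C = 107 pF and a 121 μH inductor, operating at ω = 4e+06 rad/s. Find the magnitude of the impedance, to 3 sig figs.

X_L = ωL = 484 Ω
X_C = 1/(ωC) = 2340 Ω
Net reactance X = X_L − X_C = -1850 Ω
Z = − j1850 Ω
|Z| = √(0² + 1850²) = 1850 Ω

1850 Ω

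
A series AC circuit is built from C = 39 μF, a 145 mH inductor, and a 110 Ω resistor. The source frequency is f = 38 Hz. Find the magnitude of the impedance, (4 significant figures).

ω = 2πf = 238.8 rad/s
X_L = ωL = 34.62 Ω
X_C = 1/(ωC) = 107.4 Ω
Net reactance X = X_L − X_C = -72.77 Ω
Z = 110.0 − j72.77 Ω
|Z| = √(110.0² + 72.77²) = 131.9 Ω

131.9 Ω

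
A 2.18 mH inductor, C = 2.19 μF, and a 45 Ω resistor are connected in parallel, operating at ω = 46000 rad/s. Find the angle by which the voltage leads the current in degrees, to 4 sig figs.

-76.24°

X_L = ωL = 100.3 Ω
X_C = 1/(ωC) = 9.927 Ω
Parallel: admittances add. Y = 1/R + 1/(jωL) + jωC
Y = (0.02222 + j0.09077) S
|Y| = 0.09345 S → |Z| = 1/|Y| = 10.70 Ω, ∠Z = −∠Y = -76.24°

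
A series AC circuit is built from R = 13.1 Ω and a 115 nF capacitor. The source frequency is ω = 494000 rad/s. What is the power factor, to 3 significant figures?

X_C = 1/(ωC) = 17.6 Ω
Z = 13.1 − j17.6 Ω
|Z| = √(13.1² + 17.6²) = 21.9 Ω
∠Z = arctan(-17.6/13.1) = -53.3°
cos φ = cos(-53.3°) = 0.597

0.597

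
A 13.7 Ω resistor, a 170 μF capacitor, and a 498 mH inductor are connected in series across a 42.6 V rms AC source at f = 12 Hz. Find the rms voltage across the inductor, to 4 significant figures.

ω = 2πf = 75.40 rad/s
X_L = ωL = 37.55 Ω
X_C = 1/(ωC) = 78.02 Ω
Net reactance X = X_L − X_C = -40.47 Ω
Z = 13.70 − j40.47 Ω
|Z| = √(13.70² + 40.47²) = 42.72 Ω
I = V/|Z| = 997.1 mA
V_L = I·|Z_L| = 0.9971 × 37.55 = 37.44 V

37.44 V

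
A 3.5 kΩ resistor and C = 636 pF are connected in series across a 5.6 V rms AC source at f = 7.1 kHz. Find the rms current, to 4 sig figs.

158.1 μA

ω = 2πf = 44610 rad/s
X_C = 1/(ωC) = 35250 Ω
Z = 3500 − j35250 Ω
|Z| = √(3500² + 35250²) = 35420 Ω
I = V/|Z| = 5.6/35420 = 158.1 μA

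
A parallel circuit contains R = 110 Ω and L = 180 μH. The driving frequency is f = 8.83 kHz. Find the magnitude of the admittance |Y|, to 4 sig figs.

ω = 2πf = 55480 rad/s
X_L = ωL = 9.986 Ω
Parallel: admittances add. Y = 1/R + 1/(jωL)
Y = (0.009091 − j0.1001) S
|Y| = 0.1005 S → |Z| = 1/|Y| = 9.946 Ω, ∠Z = −∠Y = 84.81°

100.5 mS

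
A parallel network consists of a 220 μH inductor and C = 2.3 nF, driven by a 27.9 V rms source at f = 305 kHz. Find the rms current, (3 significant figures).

ω = 2πf = 1.916e+06 rad/s
X_L = ωL = 422 Ω
X_C = 1/(ωC) = 227 Ω
Parallel: admittances add. Y = 1/(jωL) + jωC
Y = (0 + j0.00204) S
|Y| = 0.00204 S → |Z| = 1/|Y| = 491 Ω, ∠Z = −∠Y = -90.0°
I = V/|Z| = 27.9/491 = 56.8 mA

56.8 mA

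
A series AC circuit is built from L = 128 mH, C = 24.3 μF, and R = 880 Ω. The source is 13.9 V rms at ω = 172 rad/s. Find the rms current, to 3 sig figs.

X_L = ωL = 22.0 Ω
X_C = 1/(ωC) = 239 Ω
Net reactance X = X_L − X_C = -217 Ω
Z = 880 − j217 Ω
|Z| = √(880² + 217²) = 906 Ω
I = V/|Z| = 13.9/906 = 15.3 mA

15.3 mA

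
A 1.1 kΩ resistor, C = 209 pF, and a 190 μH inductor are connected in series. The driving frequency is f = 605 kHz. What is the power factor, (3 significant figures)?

ω = 2πf = 3.801e+06 rad/s
X_L = ωL = 722 Ω
X_C = 1/(ωC) = 1260 Ω
Net reactance X = X_L − X_C = -536 Ω
Z = 1100 − j536 Ω
|Z| = √(1100² + 536²) = 1220 Ω
∠Z = arctan(-536/1100) = -26.0°
cos φ = cos(-26.0°) = 0.899

0.899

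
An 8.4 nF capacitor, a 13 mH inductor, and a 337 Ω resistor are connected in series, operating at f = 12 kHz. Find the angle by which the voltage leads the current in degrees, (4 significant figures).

ω = 2πf = 75400 rad/s
X_L = ωL = 980.2 Ω
X_C = 1/(ωC) = 1579 Ω
Net reactance X = X_L − X_C = -598.7 Ω
Z = 337.0 − j598.7 Ω
|Z| = √(337.0² + 598.7²) = 687.1 Ω
∠Z = arctan(-598.7/337.0) = -60.63°

-60.63°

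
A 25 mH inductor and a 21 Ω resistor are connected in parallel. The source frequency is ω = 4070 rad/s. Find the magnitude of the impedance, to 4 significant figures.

20.57 Ω

X_L = ωL = 101.8 Ω
Parallel: admittances add. Y = 1/R + 1/(jωL)
Y = (0.04762 − j0.009828) S
|Y| = 0.04862 S → |Z| = 1/|Y| = 20.57 Ω, ∠Z = −∠Y = 11.66°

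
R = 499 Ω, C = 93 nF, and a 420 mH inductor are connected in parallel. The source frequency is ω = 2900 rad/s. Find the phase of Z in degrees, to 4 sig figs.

15.38°

X_L = ωL = 1218 Ω
X_C = 1/(ωC) = 3708 Ω
Parallel: admittances add. Y = 1/R + 1/(jωL) + jωC
Y = (0.002004 − j0.0005513) S
|Y| = 0.002078 S → |Z| = 1/|Y| = 481.1 Ω, ∠Z = −∠Y = 15.38°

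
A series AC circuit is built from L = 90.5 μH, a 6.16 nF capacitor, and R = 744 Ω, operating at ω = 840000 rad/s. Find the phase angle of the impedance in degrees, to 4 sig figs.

-8.955°

X_L = ωL = 76.02 Ω
X_C = 1/(ωC) = 193.3 Ω
Net reactance X = X_L − X_C = -117.2 Ω
Z = 744.0 − j117.2 Ω
|Z| = √(744.0² + 117.2²) = 753.2 Ω
∠Z = arctan(-117.2/744.0) = -8.955°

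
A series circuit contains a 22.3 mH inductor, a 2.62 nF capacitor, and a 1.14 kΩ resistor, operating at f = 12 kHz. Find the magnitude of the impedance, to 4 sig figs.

3568 Ω

ω = 2πf = 75400 rad/s
X_L = ωL = 1681 Ω
X_C = 1/(ωC) = 5062 Ω
Net reactance X = X_L − X_C = -3381 Ω
Z = 1140 − j3381 Ω
|Z| = √(1140² + 3381²) = 3568 Ω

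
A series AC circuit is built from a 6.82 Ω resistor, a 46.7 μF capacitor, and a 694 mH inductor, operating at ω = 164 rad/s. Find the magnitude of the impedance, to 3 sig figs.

18.1 Ω

X_L = ωL = 114 Ω
X_C = 1/(ωC) = 131 Ω
Net reactance X = X_L − X_C = -16.8 Ω
Z = 6.82 − j16.8 Ω
|Z| = √(6.82² + 16.8²) = 18.1 Ω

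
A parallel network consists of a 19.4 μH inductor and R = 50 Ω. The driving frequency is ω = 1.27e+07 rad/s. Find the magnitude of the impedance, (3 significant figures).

X_L = ωL = 246 Ω
Parallel: admittances add. Y = 1/R + 1/(jωL)
Y = (0.0200 − j0.00406) S
|Y| = 0.0204 S → |Z| = 1/|Y| = 49.0 Ω, ∠Z = −∠Y = 11.5°

49.0 Ω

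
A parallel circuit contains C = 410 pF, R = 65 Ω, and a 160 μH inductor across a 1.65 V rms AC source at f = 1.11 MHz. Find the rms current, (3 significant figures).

25.6 mA

ω = 2πf = 6.974e+06 rad/s
X_L = ωL = 1120 Ω
X_C = 1/(ωC) = 350 Ω
Parallel: admittances add. Y = 1/R + 1/(jωL) + jωC
Y = (0.0154 + j0.00196) S
|Y| = 0.0155 S → |Z| = 1/|Y| = 64.5 Ω, ∠Z = −∠Y = -7.27°
I = V/|Z| = 1.65/64.5 = 25.6 mA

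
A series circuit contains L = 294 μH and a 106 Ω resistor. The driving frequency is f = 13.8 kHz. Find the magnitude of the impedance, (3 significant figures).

109 Ω

ω = 2πf = 86710 rad/s
X_L = ωL = 25.5 Ω
Z = 106 + j25.5 Ω
|Z| = √(106² + 25.5²) = 109 Ω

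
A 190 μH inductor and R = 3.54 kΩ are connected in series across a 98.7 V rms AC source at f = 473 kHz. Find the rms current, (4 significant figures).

ω = 2πf = 2.972e+06 rad/s
X_L = ωL = 564.7 Ω
Z = 3540 + j564.7 Ω
|Z| = √(3540² + 564.7²) = 3585 Ω
I = V/|Z| = 98.7/3585 = 27.53 mA

27.53 mA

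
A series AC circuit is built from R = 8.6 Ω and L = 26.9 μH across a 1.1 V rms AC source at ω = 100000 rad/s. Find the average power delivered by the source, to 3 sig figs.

X_L = ωL = 2.69 Ω
Z = 8.60 + j2.69 Ω
|Z| = √(8.60² + 2.69²) = 9.01 Ω
∠Z = arctan(2.69/8.60) = 17.4°
I = V/|Z| = 122 mA
P = VI cos φ = 1.1 × 0.122 × cos(17.4°) = 128 mW

128 mW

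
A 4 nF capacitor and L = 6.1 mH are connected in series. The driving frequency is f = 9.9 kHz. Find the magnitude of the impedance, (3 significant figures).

3640 Ω

ω = 2πf = 62200 rad/s
X_L = ωL = 379 Ω
X_C = 1/(ωC) = 4020 Ω
Net reactance X = X_L − X_C = -3640 Ω
Z = − j3640 Ω
|Z| = √(0² + 3640²) = 3640 Ω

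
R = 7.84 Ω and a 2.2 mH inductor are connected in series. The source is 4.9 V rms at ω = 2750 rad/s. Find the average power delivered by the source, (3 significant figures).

1.92 W

X_L = ωL = 6.05 Ω
Z = 7.84 + j6.05 Ω
|Z| = √(7.84² + 6.05²) = 9.90 Ω
∠Z = arctan(6.05/7.84) = 37.7°
I = V/|Z| = 495 mA
P = VI cos φ = 4.9 × 0.495 × cos(37.7°) = 1.92 W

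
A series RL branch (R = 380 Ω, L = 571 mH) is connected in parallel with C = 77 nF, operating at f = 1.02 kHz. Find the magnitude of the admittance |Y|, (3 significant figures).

225 μS

ω = 2πf = 6409 rad/s
X_L = ωL = 3660 Ω
X_C = 1/(ωC) = 2030 Ω
Branch 1 (R+jX_L): Z₁ = 380 + j3660 Ω, |Z₁| = 3680 Ω
Branch 2 (−jX_C): Z₂ = −j2030 Ω
Parallel: Z = Z₁Z₂/(Z₁+Z₂), |Z| = 4450 Ω, ∠Z = -82.8°
|Y| = 1/|Z| = 225 μS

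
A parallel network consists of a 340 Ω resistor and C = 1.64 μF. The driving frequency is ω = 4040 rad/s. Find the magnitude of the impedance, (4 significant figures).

X_C = 1/(ωC) = 150.9 Ω
Parallel: admittances add. Y = 1/R + jωC
Y = (0.002941 + j0.006626) S
|Y| = 0.007249 S → |Z| = 1/|Y| = 137.9 Ω, ∠Z = −∠Y = -66.06°

137.9 Ω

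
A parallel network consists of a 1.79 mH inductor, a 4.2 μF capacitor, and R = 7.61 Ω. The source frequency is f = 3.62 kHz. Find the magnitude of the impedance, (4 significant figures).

6.696 Ω

ω = 2πf = 22750 rad/s
X_L = ωL = 40.71 Ω
X_C = 1/(ωC) = 10.47 Ω
Parallel: admittances add. Y = 1/R + 1/(jωL) + jωC
Y = (0.1314 + j0.07097) S
|Y| = 0.1493 S → |Z| = 1/|Y| = 6.696 Ω, ∠Z = −∠Y = -28.37°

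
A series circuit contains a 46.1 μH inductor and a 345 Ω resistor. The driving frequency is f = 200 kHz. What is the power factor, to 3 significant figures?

ω = 2πf = 1.257e+06 rad/s
X_L = ωL = 57.9 Ω
Z = 345 + j57.9 Ω
|Z| = √(345² + 57.9²) = 350 Ω
∠Z = arctan(57.9/345) = 9.53°
cos φ = cos(9.53°) = 0.986

0.986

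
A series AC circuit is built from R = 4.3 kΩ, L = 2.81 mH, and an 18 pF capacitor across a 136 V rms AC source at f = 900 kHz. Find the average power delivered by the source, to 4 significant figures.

ω = 2πf = 5.655e+06 rad/s
X_L = ωL = 15890 Ω
X_C = 1/(ωC) = 9824 Ω
Net reactance X = X_L − X_C = 6066 Ω
Z = 4300 + j6066 Ω
|Z| = √(4300² + 6066²) = 7435 Ω
∠Z = arctan(6066/4300) = 54.67°
I = V/|Z| = 18.29 mA
P = VI cos φ = 136 × 0.01829 × cos(54.67°) = 1.439 W

1.439 W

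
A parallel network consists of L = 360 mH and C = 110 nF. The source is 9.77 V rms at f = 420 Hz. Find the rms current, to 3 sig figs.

7.45 mA

ω = 2πf = 2639 rad/s
X_L = ωL = 950 Ω
X_C = 1/(ωC) = 3440 Ω
Parallel: admittances add. Y = 1/(jωL) + jωC
Y = (0 − j0.000762) S
|Y| = 0.000762 S → |Z| = 1/|Y| = 1310 Ω, ∠Z = −∠Y = 90.0°
I = V/|Z| = 9.77/1310 = 7.45 mA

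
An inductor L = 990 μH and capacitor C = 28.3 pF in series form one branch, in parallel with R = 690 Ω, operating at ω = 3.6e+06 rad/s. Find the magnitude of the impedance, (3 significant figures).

686 Ω

X_L = ωL = 3560 Ω
X_C = 1/(ωC) = 9820 Ω
Branch 1: Z₁ = R = 690 Ω
Branch 2 (series LC): Z₂ = j(X_L − X_C) = −j6250 Ω
Parallel: Z = Z₁Z₂/(Z₁+Z₂), |Z| = 686 Ω, ∠Z = -6.30°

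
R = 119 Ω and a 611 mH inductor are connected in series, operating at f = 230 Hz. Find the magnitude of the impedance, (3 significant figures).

ω = 2πf = 1445 rad/s
X_L = ωL = 883 Ω
Z = 119 + j883 Ω
|Z| = √(119² + 883²) = 891 Ω

891 Ω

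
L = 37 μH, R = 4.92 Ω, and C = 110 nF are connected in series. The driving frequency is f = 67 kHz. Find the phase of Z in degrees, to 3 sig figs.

-50.7°

ω = 2πf = 421000 rad/s
X_L = ωL = 15.6 Ω
X_C = 1/(ωC) = 21.6 Ω
Net reactance X = X_L − X_C = -6.02 Ω
Z = 4.92 − j6.02 Ω
|Z| = √(4.92² + 6.02²) = 7.77 Ω
∠Z = arctan(-6.02/4.92) = -50.7°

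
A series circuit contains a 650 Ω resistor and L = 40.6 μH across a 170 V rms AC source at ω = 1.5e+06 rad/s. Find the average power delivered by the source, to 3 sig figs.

X_L = ωL = 60.9 Ω
Z = 650 + j60.9 Ω
|Z| = √(650² + 60.9²) = 653 Ω
∠Z = arctan(60.9/650) = 5.35°
I = V/|Z| = 260 mA
P = VI cos φ = 170 × 0.260 × cos(5.35°) = 44.1 W

44.1 W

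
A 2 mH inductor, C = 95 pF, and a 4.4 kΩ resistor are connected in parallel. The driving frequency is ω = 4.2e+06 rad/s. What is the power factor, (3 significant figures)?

X_L = ωL = 8400 Ω
X_C = 1/(ωC) = 2510 Ω
Parallel: admittances add. Y = 1/R + 1/(jωL) + jωC
Y = (0.000227 + j0.000280) S
|Y| = 0.000361 S → |Z| = 1/|Y| = 2770 Ω, ∠Z = −∠Y = -50.9°
cos φ = cos(-50.9°) = 0.630

0.630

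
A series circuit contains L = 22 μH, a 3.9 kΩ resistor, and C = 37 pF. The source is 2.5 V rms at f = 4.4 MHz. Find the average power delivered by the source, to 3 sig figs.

1.59 mW

ω = 2πf = 2.765e+07 rad/s
X_L = ωL = 608 Ω
X_C = 1/(ωC) = 978 Ω
Net reactance X = X_L − X_C = -369 Ω
Z = 3900 − j369 Ω
|Z| = √(3900² + 369²) = 3920 Ω
∠Z = arctan(-369/3900) = -5.41°
I = V/|Z| = 638 μA
P = VI cos φ = 2.5 × 0.000638 × cos(-5.41°) = 1.59 mW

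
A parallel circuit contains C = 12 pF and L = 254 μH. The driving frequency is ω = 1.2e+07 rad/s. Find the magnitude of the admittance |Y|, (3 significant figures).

X_L = ωL = 3050 Ω
X_C = 1/(ωC) = 6940 Ω
Parallel: admittances add. Y = 1/(jωL) + jωC
Y = (0 − j0.000184) S
|Y| = 0.000184 S → |Z| = 1/|Y| = 5430 Ω, ∠Z = −∠Y = 90.0°

184 μS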